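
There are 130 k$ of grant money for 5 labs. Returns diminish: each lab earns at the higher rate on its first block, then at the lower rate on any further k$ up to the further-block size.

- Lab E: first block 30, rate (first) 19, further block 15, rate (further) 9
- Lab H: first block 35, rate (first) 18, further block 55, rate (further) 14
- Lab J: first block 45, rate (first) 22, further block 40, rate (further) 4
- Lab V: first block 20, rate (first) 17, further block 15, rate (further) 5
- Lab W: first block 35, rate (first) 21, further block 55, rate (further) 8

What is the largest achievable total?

2655

Rank every tier by rate: Lab J/first 22 > Lab W/first 21 > Lab E/first 19 > Lab H/first 18 > Lab V/first 17 > Lab H/second 14 > Lab E/second 9 > Lab W/second 8 > Lab V/second 5 > Lab J/second 4.
Fill Lab J first block (45 at 22) → 85 left.
Lab W/first (21): +35 → 50 left.
Lab E/first (19): +30 → 20 left.
Lab H/first: +20 of 35 at 18; pool empty.
Total = 22×45 + 21×35 + 19×30 + 18×20 = 2655.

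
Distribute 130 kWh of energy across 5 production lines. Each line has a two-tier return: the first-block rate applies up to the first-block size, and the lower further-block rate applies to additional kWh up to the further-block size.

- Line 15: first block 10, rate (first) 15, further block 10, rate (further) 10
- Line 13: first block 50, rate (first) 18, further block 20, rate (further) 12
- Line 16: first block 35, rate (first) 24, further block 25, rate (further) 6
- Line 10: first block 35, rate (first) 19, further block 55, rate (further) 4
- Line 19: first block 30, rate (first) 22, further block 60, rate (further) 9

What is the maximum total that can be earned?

Treat each block as its own option and order by rate: Line 16/tier1 24 > Line 19/tier1 22 > Line 10/tier1 19 > Line 13/tier1 18 > Line 15/tier1 15 > Line 13/tier2 12 > Line 15/tier2 10 > Line 19/tier2 9 > Line 16/tier2 6 > Line 10/tier2 4.
Line 16/tier1 (24): +35 ; 95 left.
Line 19 tier1 at 22: fill all 30 ; 65 left.
Line 10 tier1 at 19: fill all 35 ; 30 left.
Line 13 tier1 at 18: only 30 left, fill 30.
Total = 24×35 + 22×30 + 19×35 + 18×30 = 2705.

2705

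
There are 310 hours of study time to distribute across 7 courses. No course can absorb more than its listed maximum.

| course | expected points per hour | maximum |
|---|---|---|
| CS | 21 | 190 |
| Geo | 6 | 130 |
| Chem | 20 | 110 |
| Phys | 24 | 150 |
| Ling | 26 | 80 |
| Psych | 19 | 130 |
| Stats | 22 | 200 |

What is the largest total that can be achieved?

Order the courses by expected points per hour: Ling 26 > Phys 24 > Stats 22 > CS 21 > Chem 20 > Psych 19 > Geo 6.
Give Ling 80 to hit its cap of 80 — 230 left.
Phys: +150 to 150 (cap) — 80 left.
Stats has room for 200 but only 80 remain, so it gets 80.
Total = 24×150 + 26×80 + 22×80 = 7440.

7440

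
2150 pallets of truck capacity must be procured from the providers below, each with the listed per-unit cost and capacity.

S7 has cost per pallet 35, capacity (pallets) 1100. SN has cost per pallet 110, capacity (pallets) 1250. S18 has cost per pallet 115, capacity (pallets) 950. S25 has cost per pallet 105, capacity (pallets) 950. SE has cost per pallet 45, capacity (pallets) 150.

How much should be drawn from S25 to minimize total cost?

Cheapest first:
S7 at 35: take all 1100 pallets → 1050 still needed.
SE (45): use full 150 → 900 pallets to go.
S25 (105): take the remaining 900 → done.
SN, S18: unused.

900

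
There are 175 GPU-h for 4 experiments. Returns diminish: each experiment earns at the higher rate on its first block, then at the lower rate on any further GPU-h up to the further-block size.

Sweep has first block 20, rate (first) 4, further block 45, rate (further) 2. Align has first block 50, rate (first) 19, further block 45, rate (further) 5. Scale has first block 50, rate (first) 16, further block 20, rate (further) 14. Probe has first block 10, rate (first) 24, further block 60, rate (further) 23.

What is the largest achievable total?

Treat each block as its own option and order by rate: Probe/first 24 > Probe/second 23 > Align/first 19 > Scale/first 16 > Scale/second 14 > Align/second 5 > Sweep/first 4 > Sweep/second 2.
Fill Probe first block (10 at 24) ; 165 left.
Probe second at 23: fill all 60 ; 105 left.
Align first at 19: fill all 50 ; 55 left.
Fill Scale first block (50 at 16) ; 5 left.
5 remain; put them into Scale second at 14.
Total = 24×10 + 23×60 + 19×50 + 16×50 + 14×5 = 3440.

3440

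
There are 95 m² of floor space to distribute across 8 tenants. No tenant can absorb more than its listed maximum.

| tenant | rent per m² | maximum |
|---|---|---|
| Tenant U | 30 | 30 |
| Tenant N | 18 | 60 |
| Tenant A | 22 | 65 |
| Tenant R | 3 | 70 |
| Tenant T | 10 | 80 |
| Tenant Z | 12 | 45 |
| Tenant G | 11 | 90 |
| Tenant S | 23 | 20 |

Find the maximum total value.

2350

Highest rent per m² first: Tenant U 30 > Tenant S 23 > Tenant A 22 > Tenant N 18 > Tenant Z 12 > Tenant G 11 > Tenant T 10 > Tenant R 3.
Tenant U takes 30 to reach its cap of 30 ; 65 left.
Tenant S takes 20 to reach its cap of 20 ; 45 left.
Only 45 left; Tenant A takes them to reach 45.
Total = 30×30 + 22×45 + 23×20 = 2350.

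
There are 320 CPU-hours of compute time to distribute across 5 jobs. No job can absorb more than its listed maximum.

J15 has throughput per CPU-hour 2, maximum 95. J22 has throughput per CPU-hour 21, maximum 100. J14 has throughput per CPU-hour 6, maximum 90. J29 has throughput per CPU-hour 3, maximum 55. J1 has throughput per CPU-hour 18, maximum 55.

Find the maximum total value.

Rank by throughput per CPU-hour: J22 21 > J1 18 > J14 6 > J29 3 > J15 2.
Give J22 100 to hit its cap of 100 → 220 left.
J1: +55 to 55 (cap) → 165 left.
J14 takes 90 to reach its cap of 90 → 75 left.
Give J29 55 to hit its cap of 55 → 20 left.
J15 has room for 95 but only 20 remain, so it gets 20.
Total = 2×20 + 21×100 + 6×90 + 3×55 + 18×55 = 3835.

3835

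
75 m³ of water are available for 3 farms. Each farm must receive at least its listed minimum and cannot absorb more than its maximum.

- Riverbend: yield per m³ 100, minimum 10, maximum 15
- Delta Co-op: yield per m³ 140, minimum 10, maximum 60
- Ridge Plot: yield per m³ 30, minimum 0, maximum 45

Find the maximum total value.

9900

Meeting every minimum uses 10+10+0 = 20 m³, leaving 55.
Rank by yield per m³: Delta Co-op 140 > Riverbend 100 > Ridge Plot 30.
Give Delta Co-op 50 more to hit its cap of 60 — 5 left.
Riverbend takes 5 more to reach its cap of 15 — 0 left.
Total = 100×15 + 140×60 = 9900.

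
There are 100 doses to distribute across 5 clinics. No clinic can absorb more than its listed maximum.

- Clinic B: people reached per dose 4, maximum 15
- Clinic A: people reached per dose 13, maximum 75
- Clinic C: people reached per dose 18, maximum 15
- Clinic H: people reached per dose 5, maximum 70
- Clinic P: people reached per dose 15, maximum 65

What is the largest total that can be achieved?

1505

Order the clinics by people reached per dose: Clinic C 18 > Clinic P 15 > Clinic A 13 > Clinic H 5 > Clinic B 4.
Clinic C: +15 to 15 (cap) ; 85 left.
Clinic P: +65 to 65 (cap) ; 20 left.
Clinic A has room for 75 but only 20 remain, so it gets 20.
Total = 13×20 + 18×15 + 15×65 = 1505.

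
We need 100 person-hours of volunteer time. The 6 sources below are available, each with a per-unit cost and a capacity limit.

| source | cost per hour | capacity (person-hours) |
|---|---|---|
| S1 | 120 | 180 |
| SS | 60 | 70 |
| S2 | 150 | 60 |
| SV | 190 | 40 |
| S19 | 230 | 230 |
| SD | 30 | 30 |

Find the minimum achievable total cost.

Fill from the cheapest source first.
SD (30): use full 30 — 70 person-hours to go.
SS at 60: take all 70 person-hours — 0 still needed.
S1, S2, SV, S19: unused.
Cost = 30×30 + 70×60 = 5100.

5100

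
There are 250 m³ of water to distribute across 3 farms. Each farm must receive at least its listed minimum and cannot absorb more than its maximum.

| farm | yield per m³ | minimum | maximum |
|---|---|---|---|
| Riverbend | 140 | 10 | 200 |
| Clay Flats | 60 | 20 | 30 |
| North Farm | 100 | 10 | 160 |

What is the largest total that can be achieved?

Meeting every minimum uses 10+20+10 = 40 m³, leaving 210.
Rank by yield per m³: Riverbend 140 > North Farm 100 > Clay Flats 60.
Riverbend takes 190 more to reach its cap of 200 — 20 left.
North Farm: +20 (room for 150) → 30. Pool exhausted.
Total = 140×200 + 60×20 + 100×30 = 32200.

32200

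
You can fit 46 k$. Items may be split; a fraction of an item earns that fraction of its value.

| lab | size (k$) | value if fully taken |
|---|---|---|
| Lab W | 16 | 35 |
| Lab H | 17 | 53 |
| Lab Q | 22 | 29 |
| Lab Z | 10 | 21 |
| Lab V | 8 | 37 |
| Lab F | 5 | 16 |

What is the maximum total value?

Best value per unit of size first: Lab V 37/8≈4.62, Lab F 16/5≈3.2, Lab H 53/17≈3.12, Lab W 35/16≈2.19, Lab Z 21/10≈2.1, Lab Q 29/22≈1.32.
Take all of Lab V (8 k$, value 37) ; 38 k$ left.
Lab F: take in full, 5 k$ for value 16 ; 33 left.
All 17 k$ of Lab H fit (value 53) ; 16 remain.
All 16 k$ of Lab W fit (value 35) ; 0 remain.
Total value = 141.

141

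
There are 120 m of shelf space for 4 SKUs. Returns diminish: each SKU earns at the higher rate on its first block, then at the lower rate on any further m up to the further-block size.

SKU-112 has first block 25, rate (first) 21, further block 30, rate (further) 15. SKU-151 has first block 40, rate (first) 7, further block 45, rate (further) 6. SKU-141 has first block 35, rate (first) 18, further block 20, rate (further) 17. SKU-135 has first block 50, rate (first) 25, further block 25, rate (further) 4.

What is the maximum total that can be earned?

2575

Treat each block as its own option and order by rate: SKU-135/first 25 > SKU-112/first 21 > SKU-141/first 18 > SKU-141/second 17 > SKU-112/second 15 > SKU-151/first 7 > SKU-151/second 6 > SKU-135/second 4.
Fill SKU-135 first block (50 at 25) — 70 left.
SKU-112 first at 21: fill all 25 — 45 left.
Fill SKU-141 first block (35 at 18) — 10 left.
SKU-141/second: +10 of 20 at 17; pool empty.
Total = 25×50 + 21×25 + 18×35 + 17×10 = 2575.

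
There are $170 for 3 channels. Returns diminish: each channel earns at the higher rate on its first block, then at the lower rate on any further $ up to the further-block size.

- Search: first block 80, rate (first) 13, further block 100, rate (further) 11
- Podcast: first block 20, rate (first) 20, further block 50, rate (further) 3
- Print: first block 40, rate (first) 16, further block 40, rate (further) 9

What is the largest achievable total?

Order all 6 blocks by rate: Podcast/T1 20 > Print/T1 16 > Search/T1 13 > Search/T2 11 > Print/T2 9 > Podcast/T2 3.
Podcast/T1 (20): +20 ; 150 left.
Fill Print T1 block (40 at 16) ; 110 left.
Search/T1 (13): +80 ; 30 left.
Search T2 at 11: only 30 left, fill 30.
Total = 20×20 + 16×40 + 13×80 + 11×30 = 2410.

2410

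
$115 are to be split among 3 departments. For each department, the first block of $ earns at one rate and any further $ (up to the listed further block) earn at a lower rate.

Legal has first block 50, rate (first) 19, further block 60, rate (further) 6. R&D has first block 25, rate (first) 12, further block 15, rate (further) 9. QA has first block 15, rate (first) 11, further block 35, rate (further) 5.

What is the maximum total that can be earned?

1610

Rank every tier by rate: Legal/T1 19 > R&D/T1 12 > QA/T1 11 > R&D/T2 9 > Legal/T2 6 > QA/T2 5.
Legal/T1 (19): +50 → 65 left.
R&D T1 at 12: fill all 25 → 40 left.
Fill QA T1 block (15 at 11) → 25 left.
R&D/T2 (9): +15 → 10 left.
Legal T2 at 6: only 10 left, fill 10.
Total = 19×50 + 12×25 + 11×15 + 9×15 + 6×10 = 1610.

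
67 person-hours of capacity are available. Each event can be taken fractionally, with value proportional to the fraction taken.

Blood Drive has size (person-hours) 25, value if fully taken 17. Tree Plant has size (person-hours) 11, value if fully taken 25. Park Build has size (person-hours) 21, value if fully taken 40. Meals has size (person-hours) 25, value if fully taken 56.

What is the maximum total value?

Best value per unit of size first: Tree Plant 25/11≈2.27, Meals 56/25≈2.24, Park Build 40/21≈1.9, Blood Drive 17/25≈0.68.
Tree Plant: take in full, 11 person-hours for value 25 ; 56 left.
Take all of Meals (25 person-hours, value 56) ; 31 person-hours left.
Take all of Park Build (21 person-hours, value 40) ; 10 person-hours left.
Only 10 person-hours remain; take 10/25 of Blood Drive for value 17×10/25 = 6.8.
Total value = 127.8.

127.8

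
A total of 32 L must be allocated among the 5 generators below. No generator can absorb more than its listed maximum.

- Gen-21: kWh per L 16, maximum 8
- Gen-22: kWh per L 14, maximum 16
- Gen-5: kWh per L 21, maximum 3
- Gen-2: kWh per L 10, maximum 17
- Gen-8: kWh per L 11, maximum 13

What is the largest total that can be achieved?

Order the generators by kWh per L: Gen-5 21 > Gen-21 16 > Gen-22 14 > Gen-8 11 > Gen-2 10.
Gen-5 takes 3 to reach its cap of 3 → 29 left.
Gen-21: +8 to 8 (cap) → 21 left.
Gen-22 takes 16 to reach its cap of 16 → 5 left.
Gen-8: +5 (room for 13) → 5. Pool exhausted.
Total = 16×8 + 14×16 + 21×3 + 11×5 = 470.

470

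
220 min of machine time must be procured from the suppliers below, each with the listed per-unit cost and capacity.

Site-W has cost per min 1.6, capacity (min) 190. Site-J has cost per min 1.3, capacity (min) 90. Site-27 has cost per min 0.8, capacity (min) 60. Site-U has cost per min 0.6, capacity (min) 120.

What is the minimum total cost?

172

Cheapest first:
Site-U (0.6): use full 120 — 100 min to go.
Site-27 (0.8): use full 60 — 40 min to go.
Site-J at 1.3: take 40 of its 90 — requirement met.
Site-W: unused.
Cost = 120×0.6 + 60×0.8 + 40×1.3 = 172.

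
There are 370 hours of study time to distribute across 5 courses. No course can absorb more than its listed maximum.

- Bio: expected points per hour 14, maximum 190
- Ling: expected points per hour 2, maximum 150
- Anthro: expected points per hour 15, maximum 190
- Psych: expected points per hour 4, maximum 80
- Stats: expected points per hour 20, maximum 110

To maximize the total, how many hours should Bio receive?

Order the courses by expected points per hour: Stats 20 > Anthro 15 > Bio 14 > Psych 4 > Ling 2.
Give Stats 110 to hit its cap of 110 — 260 left.
Anthro: +190 to 190 (cap) — 70 left.
Bio has room for 190 but only 70 remain, so it gets 70.

70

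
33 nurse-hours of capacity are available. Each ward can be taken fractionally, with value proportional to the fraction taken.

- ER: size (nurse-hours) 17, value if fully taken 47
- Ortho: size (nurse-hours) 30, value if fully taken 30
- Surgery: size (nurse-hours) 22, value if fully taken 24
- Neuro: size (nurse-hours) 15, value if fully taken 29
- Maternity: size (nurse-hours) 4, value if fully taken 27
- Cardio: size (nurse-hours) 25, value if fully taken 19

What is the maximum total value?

97.2

Best value per unit of size first: Maternity 27/4≈6.75, ER 47/17≈2.76, Neuro 29/15≈1.93, Surgery 24/22≈1.09, Ortho 30/30≈1, Cardio 19/25≈0.76.
Maternity: take in full, 4 nurse-hours for value 27 → 29 left.
ER: take in full, 17 nurse-hours for value 47 → 12 left.
Only 12 nurse-hours remain; take 12/15 of Neuro for value 29×12/15 = 23.2.
Total value = 97.2.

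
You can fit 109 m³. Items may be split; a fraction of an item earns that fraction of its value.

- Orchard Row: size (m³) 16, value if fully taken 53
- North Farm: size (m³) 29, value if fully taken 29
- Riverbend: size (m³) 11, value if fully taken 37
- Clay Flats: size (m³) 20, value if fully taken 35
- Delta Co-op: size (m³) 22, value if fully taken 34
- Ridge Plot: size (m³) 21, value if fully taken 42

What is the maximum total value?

Best value per unit of size first: Riverbend 37/11≈3.36, Orchard Row 53/16≈3.31, Ridge Plot 42/21≈2, Clay Flats 35/20≈1.75, Delta Co-op 34/22≈1.55, North Farm 29/29≈1.
Riverbend: take in full, 11 m³ for value 37 ; 98 left.
Take all of Orchard Row (16 m³, value 53) ; 82 m³ left.
Ridge Plot: take in full, 21 m³ for value 42 ; 61 left.
All 20 m³ of Clay Flats fit (value 35) ; 41 remain.
All 22 m³ of Delta Co-op fit (value 34) ; 19 remain.
19 m³ left: a 19/29 share of North Farm gives 29×19/29 = 19.
Total value = 220.

220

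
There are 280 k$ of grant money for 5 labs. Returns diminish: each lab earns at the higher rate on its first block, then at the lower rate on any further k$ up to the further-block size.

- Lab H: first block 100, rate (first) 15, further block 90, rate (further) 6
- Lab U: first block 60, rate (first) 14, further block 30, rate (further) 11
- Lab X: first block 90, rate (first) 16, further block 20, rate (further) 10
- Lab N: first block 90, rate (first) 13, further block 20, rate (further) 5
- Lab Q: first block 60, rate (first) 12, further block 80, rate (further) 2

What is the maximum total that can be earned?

4170

Order all 10 blocks by rate: Lab X/T1 16 > Lab H/T1 15 > Lab U/T1 14 > Lab N/T1 13 > Lab Q/T1 12 > Lab U/T2 11 > Lab X/T2 10 > Lab H/T2 6 > Lab N/T2 5 > Lab Q/T2 2.
Lab X/T1 (16): +90 → 190 left.
Lab H/T1 (15): +100 → 90 left.
Lab U T1 at 14: fill all 60 → 30 left.
30 remain; put them into Lab N T1 at 13.
Total = 16×90 + 15×100 + 14×60 + 13×30 = 4170.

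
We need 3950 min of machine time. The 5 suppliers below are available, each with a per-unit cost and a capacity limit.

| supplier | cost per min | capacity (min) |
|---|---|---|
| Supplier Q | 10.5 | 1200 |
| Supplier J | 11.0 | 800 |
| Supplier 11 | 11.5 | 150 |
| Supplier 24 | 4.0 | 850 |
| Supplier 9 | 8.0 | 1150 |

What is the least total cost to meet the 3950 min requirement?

Fill from the cheapest supplier first.
Supplier 24 (4.0): use full 850 ; 3100 min to go.
Supplier 9 (8.0): use full 1150 ; 1950 min to go.
Take 1200 from Supplier Q at 10.5 ; need 750 more.
Supplier J at 11.0: take 750 of its 800 ; requirement met.
Supplier 11: unused.
Cost = 850×4.0 + 1150×8.0 + 1200×10.5 + 750×11.0 = 33450.

33450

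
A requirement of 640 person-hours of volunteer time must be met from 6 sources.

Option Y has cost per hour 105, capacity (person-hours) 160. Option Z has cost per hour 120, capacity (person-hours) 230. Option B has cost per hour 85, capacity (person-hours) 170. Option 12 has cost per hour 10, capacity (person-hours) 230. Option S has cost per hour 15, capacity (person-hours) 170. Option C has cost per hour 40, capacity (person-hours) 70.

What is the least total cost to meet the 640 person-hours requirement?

Fill from the cheapest source first.
Take 230 from Option 12 at 10 → need 410 more.
Option S at 15: take all 170 person-hours → 240 still needed.
Option C at 40: take all 70 person-hours → 170 still needed.
Take 170 from Option B at 85 → need 0 more.
Option Y, Option Z: unused.
Cost = 230×10 + 170×15 + 70×40 + 170×85 = 22100.

22100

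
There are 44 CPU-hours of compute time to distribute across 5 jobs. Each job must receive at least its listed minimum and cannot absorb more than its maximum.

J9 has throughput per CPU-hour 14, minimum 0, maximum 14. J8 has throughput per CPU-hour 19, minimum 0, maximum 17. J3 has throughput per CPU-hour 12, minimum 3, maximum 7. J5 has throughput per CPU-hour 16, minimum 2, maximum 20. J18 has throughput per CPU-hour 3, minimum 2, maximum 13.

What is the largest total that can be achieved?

713

Meeting every minimum uses 0+0+3+2+2 = 7 CPU-hours, leaving 37.
Rank by throughput per CPU-hour: J8 19 > J5 16 > J9 14 > J3 12 > J18 3.
J8 takes 17 more to reach its cap of 17 ; 20 left.
Give J5 18 more to hit its cap of 20 ; 2 left.
Only 2 left; J9 takes them to reach 2.
Total = 14×2 + 19×17 + 12×3 + 16×20 + 3×2 = 713.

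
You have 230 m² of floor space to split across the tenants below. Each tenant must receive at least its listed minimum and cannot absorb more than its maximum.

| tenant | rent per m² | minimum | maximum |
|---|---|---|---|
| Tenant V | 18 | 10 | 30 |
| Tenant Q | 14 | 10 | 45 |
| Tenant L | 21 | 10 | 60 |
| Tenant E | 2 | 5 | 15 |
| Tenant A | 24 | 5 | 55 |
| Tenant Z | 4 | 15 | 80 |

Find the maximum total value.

Meeting every minimum uses 10+10+10+5+5+15 = 55 m², leaving 175.
Order the tenants by rent per m²: Tenant A 24 > Tenant L 21 > Tenant V 18 > Tenant Q 14 > Tenant Z 4 > Tenant E 2.
Tenant A takes 50 more to reach its cap of 55 → 125 left.
Give Tenant L 50 more to hit its cap of 60 → 75 left.
Give Tenant V 20 more to hit its cap of 30 → 55 left.
Tenant Q: +35 to 45 (cap) → 20 left.
Only 20 left; Tenant Z takes them to reach 35.
Total = 18×30 + 14×45 + 21×60 + 2×5 + 24×55 + 4×35 = 3900.

3900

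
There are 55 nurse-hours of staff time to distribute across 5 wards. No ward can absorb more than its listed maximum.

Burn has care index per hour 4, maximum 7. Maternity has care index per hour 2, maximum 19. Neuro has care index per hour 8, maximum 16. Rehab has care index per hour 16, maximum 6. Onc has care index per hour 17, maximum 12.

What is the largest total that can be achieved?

Highest care index per hour first: Onc 17 > Rehab 16 > Neuro 8 > Burn 4 > Maternity 2.
Onc takes 12 to reach its cap of 12 ; 43 left.
Rehab takes 6 to reach its cap of 6 ; 37 left.
Neuro: +16 to 16 (cap) ; 21 left.
Burn takes 7 to reach its cap of 7 ; 14 left.
Maternity: +14 (room for 19) → 14. Pool exhausted.
Total = 4×7 + 2×14 + 8×16 + 16×6 + 17×12 = 484.

484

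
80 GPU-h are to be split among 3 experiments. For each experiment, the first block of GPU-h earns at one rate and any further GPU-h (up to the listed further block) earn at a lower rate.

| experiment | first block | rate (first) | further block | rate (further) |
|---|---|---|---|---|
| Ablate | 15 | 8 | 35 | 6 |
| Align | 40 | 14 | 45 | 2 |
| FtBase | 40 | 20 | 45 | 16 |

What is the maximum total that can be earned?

Rank every tier by rate: FtBase/T1 20 > FtBase/T2 16 > Align/T1 14 > Ablate/T1 8 > Ablate/T2 6 > Align/T2 2.
FtBase/T1 (20): +40 ; 40 left.
FtBase/T2: +40 of 45 at 16; pool empty.
Total = 20×40 + 16×40 = 1440.

1440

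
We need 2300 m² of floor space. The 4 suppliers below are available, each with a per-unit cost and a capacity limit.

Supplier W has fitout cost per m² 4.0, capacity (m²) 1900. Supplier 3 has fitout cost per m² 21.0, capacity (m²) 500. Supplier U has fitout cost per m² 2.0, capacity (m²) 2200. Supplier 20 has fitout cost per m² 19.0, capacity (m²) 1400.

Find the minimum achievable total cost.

Use suppliers in increasing cost order.
Take 2200 from Supplier U at 2.0 → need 100 more.
Supplier W at 4.0: take 100 of its 1900 → requirement met.
Supplier 20, Supplier 3: unused.
Cost = 2200×2.0 + 100×4.0 = 4800.

4800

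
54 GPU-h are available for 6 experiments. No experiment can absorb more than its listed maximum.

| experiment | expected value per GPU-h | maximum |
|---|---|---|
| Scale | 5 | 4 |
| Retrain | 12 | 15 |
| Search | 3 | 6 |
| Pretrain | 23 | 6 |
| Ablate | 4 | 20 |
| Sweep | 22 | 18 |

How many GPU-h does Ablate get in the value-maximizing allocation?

11

Rank by expected value per GPU-h: Pretrain 23 > Sweep 22 > Retrain 12 > Scale 5 > Ablate 4 > Search 3.
Pretrain takes 6 to reach its cap of 6 — 48 left.
Sweep takes 18 to reach its cap of 18 — 30 left.
Retrain: +15 to 15 (cap) — 15 left.
Scale takes 4 to reach its cap of 4 — 11 left.
Only 11 left; Ablate takes them to reach 11.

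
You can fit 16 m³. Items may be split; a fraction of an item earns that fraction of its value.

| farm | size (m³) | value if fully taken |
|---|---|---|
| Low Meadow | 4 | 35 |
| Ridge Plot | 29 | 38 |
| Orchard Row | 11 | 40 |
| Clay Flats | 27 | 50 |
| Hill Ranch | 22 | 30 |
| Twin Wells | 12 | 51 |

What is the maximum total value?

Sort by value density: Low Meadow 35/4≈8.75, Twin Wells 51/12≈4.25, Orchard Row 40/11≈3.64, Clay Flats 50/27≈1.85, Hill Ranch 30/22≈1.36, Ridge Plot 38/29≈1.31.
Low Meadow: take in full, 4 m³ for value 35 — 12 left.
Twin Wells: take in full, 12 m³ for value 51 — 0 left.
Total value = 86.

86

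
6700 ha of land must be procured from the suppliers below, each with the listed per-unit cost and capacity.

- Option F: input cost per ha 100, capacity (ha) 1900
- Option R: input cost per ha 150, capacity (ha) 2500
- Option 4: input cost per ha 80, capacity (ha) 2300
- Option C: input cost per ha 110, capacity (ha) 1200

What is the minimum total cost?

Cheapest first:
Option 4 (80): use full 2300 ; 4400 ha to go.
Take 1900 from Option F at 100 ; need 2500 more.
Option C at 110: take all 1200 ha ; 1300 still needed.
Option R at 150: take 1300 of its 2500 ; requirement met.
Cost = 2300×80 + 1900×100 + 1200×110 + 1300×150 = 701000.

701000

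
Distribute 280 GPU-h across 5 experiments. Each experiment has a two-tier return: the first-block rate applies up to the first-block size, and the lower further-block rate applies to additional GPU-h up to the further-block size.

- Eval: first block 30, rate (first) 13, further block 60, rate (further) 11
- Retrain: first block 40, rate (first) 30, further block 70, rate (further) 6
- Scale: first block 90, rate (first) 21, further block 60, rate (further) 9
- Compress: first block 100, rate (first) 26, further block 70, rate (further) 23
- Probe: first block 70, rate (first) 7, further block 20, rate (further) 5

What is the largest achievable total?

6880

Rank every tier by rate: Retrain/tier1 30 > Compress/tier1 26 > Compress/tier2 23 > Scale/tier1 21 > Eval/tier1 13 > Eval/tier2 11 > Scale/tier2 9 > Probe/tier1 7 > Retrain/tier2 6 > Probe/tier2 5.
Retrain tier1 at 30: fill all 40 ; 240 left.
Compress/tier1 (26): +100 ; 140 left.
Compress/tier2 (23): +70 ; 70 left.
Scale/tier1: +70 of 90 at 21; pool empty.
Total = 30×40 + 26×100 + 23×70 + 21×70 = 6880.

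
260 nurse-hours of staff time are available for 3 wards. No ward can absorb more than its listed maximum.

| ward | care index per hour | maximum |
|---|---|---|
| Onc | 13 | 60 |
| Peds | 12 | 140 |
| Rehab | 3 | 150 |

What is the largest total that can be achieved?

Highest care index per hour first: Onc 13 > Peds 12 > Rehab 3.
Onc takes 60 to reach its cap of 60 ; 200 left.
Give Peds 140 to hit its cap of 140 ; 60 left.
Only 60 left; Rehab takes them to reach 60.
Total = 13×60 + 12×140 + 3×60 = 2640.

2640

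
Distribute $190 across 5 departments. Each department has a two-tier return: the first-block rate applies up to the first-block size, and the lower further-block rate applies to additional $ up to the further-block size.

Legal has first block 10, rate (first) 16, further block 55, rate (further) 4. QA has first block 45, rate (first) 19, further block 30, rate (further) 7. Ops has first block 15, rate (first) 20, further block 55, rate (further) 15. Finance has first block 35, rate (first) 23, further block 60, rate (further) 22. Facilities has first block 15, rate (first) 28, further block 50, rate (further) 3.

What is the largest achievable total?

4010

Treat each block as its own option and order by rate: Facilities/tier1 28 > Finance/tier1 23 > Finance/tier2 22 > Ops/tier1 20 > QA/tier1 19 > Legal/tier1 16 > Ops/tier2 15 > QA/tier2 7 > Legal/tier2 4 > Facilities/tier2 3.
Facilities/tier1 (28): +15 — 175 left.
Finance tier1 at 23: fill all 35 — 140 left.
Fill Finance tier2 block (60 at 22) — 80 left.
Ops/tier1 (20): +15 — 65 left.
Fill QA tier1 block (45 at 19) — 20 left.
Legal/tier1 (16): +10 — 10 left.
Ops tier2 at 15: only 10 left, fill 10.
Total = 28×15 + 23×35 + 22×60 + 20×15 + 19×45 + 16×10 + 15×10 = 4010.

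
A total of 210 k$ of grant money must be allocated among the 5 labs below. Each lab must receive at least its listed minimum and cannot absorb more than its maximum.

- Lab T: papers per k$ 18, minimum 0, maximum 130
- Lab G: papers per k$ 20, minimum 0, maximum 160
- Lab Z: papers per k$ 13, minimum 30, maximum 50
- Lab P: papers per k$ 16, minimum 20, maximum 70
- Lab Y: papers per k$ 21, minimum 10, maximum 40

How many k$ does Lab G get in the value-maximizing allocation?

Meeting every minimum uses 0+0+30+20+10 = 60 k$, leaving 150.
Rank by papers per k$: Lab Y 21 > Lab G 20 > Lab T 18 > Lab P 16 > Lab Z 13.
Lab Y takes 30 more to reach its cap of 40 ; 120 left.
Only 120 left; Lab G takes them to reach 120.

120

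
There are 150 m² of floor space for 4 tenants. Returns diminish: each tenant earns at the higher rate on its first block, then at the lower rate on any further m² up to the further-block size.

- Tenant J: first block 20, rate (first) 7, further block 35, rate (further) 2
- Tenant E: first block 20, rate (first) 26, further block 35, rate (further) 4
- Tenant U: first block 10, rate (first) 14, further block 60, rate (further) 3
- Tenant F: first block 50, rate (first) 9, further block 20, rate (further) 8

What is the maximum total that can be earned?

Rank every tier by rate: Tenant E/first 26 > Tenant U/first 14 > Tenant F/first 9 > Tenant F/second 8 > Tenant J/first 7 > Tenant E/second 4 > Tenant U/second 3 > Tenant J/second 2.
Fill Tenant E first block (20 at 26) — 130 left.
Tenant U/first (14): +10 — 120 left.
Tenant F first at 9: fill all 50 — 70 left.
Tenant F second at 8: fill all 20 — 50 left.
Tenant J first at 7: fill all 20 — 30 left.
30 remain; put them into Tenant E second at 4.
Total = 26×20 + 14×10 + 9×50 + 8×20 + 7×20 + 4×30 = 1530.

1530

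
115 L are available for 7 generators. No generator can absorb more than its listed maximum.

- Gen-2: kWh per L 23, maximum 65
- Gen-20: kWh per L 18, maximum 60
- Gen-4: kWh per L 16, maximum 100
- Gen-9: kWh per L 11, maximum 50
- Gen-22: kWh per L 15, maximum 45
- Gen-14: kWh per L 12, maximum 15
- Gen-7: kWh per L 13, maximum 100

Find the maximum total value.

2395

Highest kWh per L first: Gen-2 23 > Gen-20 18 > Gen-4 16 > Gen-22 15 > Gen-7 13 > Gen-14 12 > Gen-9 11.
Give Gen-2 65 to hit its cap of 65 — 50 left.
Gen-20 has room for 60 but only 50 remain, so it gets 50.
Total = 23×65 + 18×50 = 2395.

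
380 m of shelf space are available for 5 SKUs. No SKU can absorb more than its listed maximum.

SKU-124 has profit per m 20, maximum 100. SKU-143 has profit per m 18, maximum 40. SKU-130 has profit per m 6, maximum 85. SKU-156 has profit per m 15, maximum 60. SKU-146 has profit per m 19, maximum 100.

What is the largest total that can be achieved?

Highest profit per m first: SKU-124 20 > SKU-146 19 > SKU-143 18 > SKU-156 15 > SKU-130 6.
SKU-124: +100 to 100 (cap) → 280 left.
Give SKU-146 100 to hit its cap of 100 → 180 left.
SKU-143 takes 40 to reach its cap of 40 → 140 left.
SKU-156 takes 60 to reach its cap of 60 → 80 left.
SKU-130 has room for 85 but only 80 remain, so it gets 80.
Total = 20×100 + 18×40 + 6×80 + 15×60 + 19×100 = 6000.

6000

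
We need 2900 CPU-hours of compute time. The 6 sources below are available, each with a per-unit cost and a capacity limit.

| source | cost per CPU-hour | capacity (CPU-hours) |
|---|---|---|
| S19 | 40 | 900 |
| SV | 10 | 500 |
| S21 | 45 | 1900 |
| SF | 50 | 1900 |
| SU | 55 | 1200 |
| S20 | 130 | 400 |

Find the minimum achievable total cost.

108500

Fill from the cheapest source first.
SV at 10: take all 500 CPU-hours → 2400 still needed.
S19 (40): use full 900 → 1500 CPU-hours to go.
S21 at 45: take 1500 of its 1900 → requirement met.
SF, SU, S20: unused.
Cost = 500×10 + 900×40 + 1500×45 = 108500.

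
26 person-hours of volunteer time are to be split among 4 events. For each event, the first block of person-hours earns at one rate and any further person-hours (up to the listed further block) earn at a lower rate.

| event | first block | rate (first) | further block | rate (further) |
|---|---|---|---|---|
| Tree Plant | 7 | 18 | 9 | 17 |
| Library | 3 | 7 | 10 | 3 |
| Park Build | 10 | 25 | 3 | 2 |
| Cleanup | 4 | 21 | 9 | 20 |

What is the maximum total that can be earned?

Rank every tier by rate: Park Build/first 25 > Cleanup/first 21 > Cleanup/second 20 > Tree Plant/first 18 > Tree Plant/second 17 > Library/first 7 > Library/second 3 > Park Build/second 2.
Fill Park Build first block (10 at 25) → 16 left.
Fill Cleanup first block (4 at 21) → 12 left.
Cleanup second at 20: fill all 9 → 3 left.
Tree Plant/first: +3 of 7 at 18; pool empty.
Total = 25×10 + 21×4 + 20×9 + 18×3 = 568.

568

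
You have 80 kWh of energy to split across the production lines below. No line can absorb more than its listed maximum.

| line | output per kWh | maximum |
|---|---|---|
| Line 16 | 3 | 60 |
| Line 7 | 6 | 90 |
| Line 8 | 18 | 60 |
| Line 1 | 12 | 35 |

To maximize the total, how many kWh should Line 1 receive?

Highest output per kWh first: Line 8 18 > Line 1 12 > Line 7 6 > Line 16 3.
Line 8 takes 60 to reach its cap of 60 — 20 left.
Line 1 has room for 35 but only 20 remain, so it gets 20.

20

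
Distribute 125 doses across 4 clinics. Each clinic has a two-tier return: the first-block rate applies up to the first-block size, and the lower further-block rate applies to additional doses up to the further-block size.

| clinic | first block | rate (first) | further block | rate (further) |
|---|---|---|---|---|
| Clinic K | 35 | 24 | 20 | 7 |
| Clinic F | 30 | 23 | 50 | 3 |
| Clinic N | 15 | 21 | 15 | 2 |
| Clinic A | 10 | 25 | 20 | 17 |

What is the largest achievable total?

2540

Rank every tier by rate: Clinic A/first 25 > Clinic K/first 24 > Clinic F/first 23 > Clinic N/first 21 > Clinic A/second 17 > Clinic K/second 7 > Clinic F/second 3 > Clinic N/second 2.
Clinic A/first (25): +10 ; 115 left.
Clinic K/first (24): +35 ; 80 left.
Clinic F/first (23): +30 ; 50 left.
Clinic N first at 21: fill all 15 ; 35 left.
Clinic A second at 17: fill all 20 ; 15 left.
Clinic K second at 7: only 15 left, fill 15.
Total = 25×10 + 24×35 + 23×30 + 21×15 + 17×20 + 7×15 = 2540.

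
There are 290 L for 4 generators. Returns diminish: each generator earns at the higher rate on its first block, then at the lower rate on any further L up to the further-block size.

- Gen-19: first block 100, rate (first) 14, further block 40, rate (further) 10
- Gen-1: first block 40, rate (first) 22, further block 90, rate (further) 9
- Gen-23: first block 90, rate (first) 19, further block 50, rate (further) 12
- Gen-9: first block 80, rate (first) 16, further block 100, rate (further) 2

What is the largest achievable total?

4990

Rank every tier by rate: Gen-1/T1 22 > Gen-23/T1 19 > Gen-9/T1 16 > Gen-19/T1 14 > Gen-23/T2 12 > Gen-19/T2 10 > Gen-1/T2 9 > Gen-9/T2 2.
Gen-1 T1 at 22: fill all 40 ; 250 left.
Fill Gen-23 T1 block (90 at 19) ; 160 left.
Fill Gen-9 T1 block (80 at 16) ; 80 left.
Gen-19 T1 at 14: only 80 left, fill 80.
Total = 22×40 + 19×90 + 16×80 + 14×80 = 4990.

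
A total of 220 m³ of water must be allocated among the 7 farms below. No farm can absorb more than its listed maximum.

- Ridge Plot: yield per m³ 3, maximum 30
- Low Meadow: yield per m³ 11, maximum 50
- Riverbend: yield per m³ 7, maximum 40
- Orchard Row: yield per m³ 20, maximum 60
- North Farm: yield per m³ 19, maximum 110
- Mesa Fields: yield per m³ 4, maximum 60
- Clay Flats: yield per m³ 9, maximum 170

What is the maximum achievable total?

3840

Order the farms by yield per m³: Orchard Row 20 > North Farm 19 > Low Meadow 11 > Clay Flats 9 > Riverbend 7 > Mesa Fields 4 > Ridge Plot 3.
Orchard Row takes 60 to reach its cap of 60 ; 160 left.
North Farm takes 110 to reach its cap of 110 ; 50 left.
Low Meadow takes 50 to reach its cap of 50 ; 0 left.
Total = 11×50 + 20×60 + 19×110 = 3840.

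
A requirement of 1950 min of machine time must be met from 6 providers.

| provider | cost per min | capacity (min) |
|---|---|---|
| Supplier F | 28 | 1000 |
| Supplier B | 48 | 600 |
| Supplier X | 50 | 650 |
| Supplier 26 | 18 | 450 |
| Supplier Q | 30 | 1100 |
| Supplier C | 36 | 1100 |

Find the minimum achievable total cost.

Cheapest first:
Supplier 26 at 18: take all 450 min — 1500 still needed.
Supplier F at 28: take all 1000 min — 500 still needed.
Take 500 from Supplier Q at 30 to finish.
Supplier C, Supplier B, Supplier X: unused.
Cost = 450×18 + 1000×28 + 500×30 = 51100.

51100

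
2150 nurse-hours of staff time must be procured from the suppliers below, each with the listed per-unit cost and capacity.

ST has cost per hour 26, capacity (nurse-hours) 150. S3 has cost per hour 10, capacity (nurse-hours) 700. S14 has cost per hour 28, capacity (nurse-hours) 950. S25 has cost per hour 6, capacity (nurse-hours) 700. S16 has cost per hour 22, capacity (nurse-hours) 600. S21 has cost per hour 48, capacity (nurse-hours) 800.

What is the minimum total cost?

Fill from the cheapest supplier first.
S25 at 6: take all 700 nurse-hours — 1450 still needed.
S3 (10): use full 700 — 750 nurse-hours to go.
S16 (22): use full 600 — 150 nurse-hours to go.
ST (26): use full 150 — 0 nurse-hours to go.
S14, S21: unused.
Cost = 700×6 + 700×10 + 600×22 + 150×26 = 28300.

28300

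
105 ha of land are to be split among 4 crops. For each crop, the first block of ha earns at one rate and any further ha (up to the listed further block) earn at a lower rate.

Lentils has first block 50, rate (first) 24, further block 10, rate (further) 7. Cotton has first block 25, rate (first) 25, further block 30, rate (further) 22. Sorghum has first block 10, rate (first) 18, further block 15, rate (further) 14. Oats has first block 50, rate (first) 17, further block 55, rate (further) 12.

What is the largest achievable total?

2485

Order all 8 blocks by rate: Cotton/first 25 > Lentils/first 24 > Cotton/second 22 > Sorghum/first 18 > Oats/first 17 > Sorghum/second 14 > Oats/second 12 > Lentils/second 7.
Fill Cotton first block (25 at 25) ; 80 left.
Lentils/first (24): +50 ; 30 left.
Cotton second at 22: fill all 30 ; 0 left.
Total = 25×25 + 24×50 + 22×30 = 2485.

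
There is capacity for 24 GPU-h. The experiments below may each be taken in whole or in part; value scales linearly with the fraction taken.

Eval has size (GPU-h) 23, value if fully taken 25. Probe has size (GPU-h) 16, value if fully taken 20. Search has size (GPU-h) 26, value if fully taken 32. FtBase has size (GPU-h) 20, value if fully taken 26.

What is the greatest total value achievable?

31

Best value per unit of size first: FtBase 26/20≈1.3, Probe 20/16≈1.25, Search 32/26≈1.23, Eval 25/23≈1.09.
FtBase: take in full, 20 GPU-h for value 26 → 4 left.
4 GPU-h left: a 4/16 share of Probe gives 20×4/16 = 5.
Total value = 31.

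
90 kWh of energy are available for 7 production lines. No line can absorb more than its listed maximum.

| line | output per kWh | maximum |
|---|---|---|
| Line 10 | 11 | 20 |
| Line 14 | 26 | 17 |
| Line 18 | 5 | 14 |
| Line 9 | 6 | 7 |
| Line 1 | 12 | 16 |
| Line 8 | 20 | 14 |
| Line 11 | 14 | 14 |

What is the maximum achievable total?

Rank by output per kWh: Line 14 26 > Line 8 20 > Line 11 14 > Line 1 12 > Line 10 11 > Line 9 6 > Line 18 5.
Line 14 takes 17 to reach its cap of 17 — 73 left.
Line 8: +14 to 14 (cap) — 59 left.
Give Line 11 14 to hit its cap of 14 — 45 left.
Line 1 takes 16 to reach its cap of 16 — 29 left.
Give Line 10 20 to hit its cap of 20 — 9 left.
Line 9: +7 to 7 (cap) — 2 left.
Line 18: +2 (room for 14) → 2. Pool exhausted.
Total = 11×20 + 26×17 + 5×2 + 6×7 + 12×16 + 20×14 + 14×14 = 1382.

1382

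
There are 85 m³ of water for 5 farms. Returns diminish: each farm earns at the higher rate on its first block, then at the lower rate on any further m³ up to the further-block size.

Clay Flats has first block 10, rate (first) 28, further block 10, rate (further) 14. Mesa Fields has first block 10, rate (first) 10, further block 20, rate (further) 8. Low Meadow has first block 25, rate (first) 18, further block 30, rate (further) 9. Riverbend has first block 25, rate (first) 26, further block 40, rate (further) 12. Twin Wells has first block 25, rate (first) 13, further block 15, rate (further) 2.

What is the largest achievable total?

Treat each block as its own option and order by rate: Clay Flats/T1 28 > Riverbend/T1 26 > Low Meadow/T1 18 > Clay Flats/T2 14 > Twin Wells/T1 13 > Riverbend/T2 12 > Mesa Fields/T1 10 > Low Meadow/T2 9 > Mesa Fields/T2 8 > Twin Wells/T2 2.
Fill Clay Flats T1 block (10 at 28) — 75 left.
Riverbend/T1 (26): +25 — 50 left.
Low Meadow/T1 (18): +25 — 25 left.
Clay Flats T2 at 14: fill all 10 — 15 left.
15 remain; put them into Twin Wells T1 at 13.
Total = 28×10 + 26×25 + 18×25 + 14×10 + 13×15 = 1715.

1715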